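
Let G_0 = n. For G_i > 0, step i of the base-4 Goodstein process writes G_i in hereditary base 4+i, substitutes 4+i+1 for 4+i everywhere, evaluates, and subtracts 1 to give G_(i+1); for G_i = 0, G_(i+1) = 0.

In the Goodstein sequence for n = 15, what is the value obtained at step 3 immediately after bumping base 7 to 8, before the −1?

step 0: 15 = 3·4 + 3; sub 5 for 4: 3·5 + 3; = 18; G_1 = 18−1 = 17
step 1: 17 = 3·5 + 2; sub 6 for 5: 3·6 + 2; = 20; G_2 = 20−1 = 19
step 2: 19 = 3·6 + 1; sub 7 for 6: 3·7 + 1; = 22; G_3 = 22−1 = 21
step 3: 21 = 3·7; sub 8 for 7: 3·8; = 24; G_4 = 24−1 = 23

24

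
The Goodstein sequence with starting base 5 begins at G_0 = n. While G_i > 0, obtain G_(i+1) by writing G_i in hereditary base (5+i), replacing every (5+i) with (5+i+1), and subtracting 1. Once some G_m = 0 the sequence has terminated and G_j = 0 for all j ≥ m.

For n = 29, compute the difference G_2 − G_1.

i=0: 29 = 5^2 + 4 (b=5); 5→6: 6^2 + 4 = 40; 40−1 = 39
i=1: 39 = 6^2 + 3 (b=6); 6→7: 7^2 + 3 = 52; 52−1 = 51

12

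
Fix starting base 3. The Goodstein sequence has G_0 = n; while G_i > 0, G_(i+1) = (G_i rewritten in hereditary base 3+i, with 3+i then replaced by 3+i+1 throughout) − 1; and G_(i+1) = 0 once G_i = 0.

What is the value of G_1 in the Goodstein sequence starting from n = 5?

5

step 0: 5 = 3 + 2; sub 4 for 3: 4 + 2; = 6; G_1 = 6−1 = 5
step 1: 5 = 4 + 1; sub 5 for 4: 5 + 1; = 6; G_2 = 6−1 = 5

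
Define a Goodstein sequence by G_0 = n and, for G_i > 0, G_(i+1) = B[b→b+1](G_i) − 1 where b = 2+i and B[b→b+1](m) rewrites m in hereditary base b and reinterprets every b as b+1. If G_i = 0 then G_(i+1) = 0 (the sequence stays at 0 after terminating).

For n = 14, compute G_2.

step 0: 14 = 2^(2 + 1) + 2^2 + 2; sub 3 for 2: 3^(3 + 1) + 3^3 + 3; = 111; G_1 = 111−1 = 110
step 1: 110 = 3^(3 + 1) + 3^3 + 2; sub 4 for 3: 4^(4 + 1) + 4^4 + 2; = 1282; G_2 = 1282−1 = 1281
step 2: 1281 = 4^(4 + 1) + 4^4 + 1; sub 5 for 4: 5^(5 + 1) + 5^5 + 1; = 18751; G_3 = 18751−1 = 18750

1281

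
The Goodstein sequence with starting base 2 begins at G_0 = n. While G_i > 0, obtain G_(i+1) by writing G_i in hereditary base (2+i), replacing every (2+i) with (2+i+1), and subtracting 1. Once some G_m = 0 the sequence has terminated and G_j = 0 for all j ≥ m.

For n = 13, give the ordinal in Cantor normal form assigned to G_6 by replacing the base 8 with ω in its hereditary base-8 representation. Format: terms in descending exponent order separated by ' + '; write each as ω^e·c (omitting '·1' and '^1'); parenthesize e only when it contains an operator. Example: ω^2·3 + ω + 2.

G_0 = 13. HB_2(13) = 2^(2 + 1) + 2^2 + 1. Bump = 109. G_1 = 108.
G_1 = 108. HB_3(108) = 3^(3 + 1) + 3^3. Bump = 1280. G_2 = 1279.
G_2 = 1279. HB_4(1279) = 4^(4 + 1) + 3·4^3 + 3·4^2 + 3·4 + 3. Bump = 16093. G_3 = 16092.
G_3 = 16092. HB_5(16092) = 5^(5 + 1) + 3·5^3 + 3·5^2 + 3·5 + 2. Bump = 280712. G_4 = 280711.
G_4 = 280711. HB_6(280711) = 6^(6 + 1) + 3·6^3 + 3·6^2 + 3·6 + 1. Bump = 5765999. G_5 = 5765998.
G_5 = 5765998. HB_7(5765998) = 7^(7 + 1) + 3·7^3 + 3·7^2 + 3·7. Bump = 134219480. G_6 = 134219479.

ω^(ω + 1) + ω^3·3 + ω^2·3 + ω·2 + 7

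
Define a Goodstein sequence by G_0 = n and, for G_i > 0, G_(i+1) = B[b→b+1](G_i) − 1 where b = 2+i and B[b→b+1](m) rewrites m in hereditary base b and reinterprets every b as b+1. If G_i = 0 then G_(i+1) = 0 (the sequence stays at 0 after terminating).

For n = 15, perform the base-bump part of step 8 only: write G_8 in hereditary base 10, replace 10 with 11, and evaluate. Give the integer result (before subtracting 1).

step 0: 15 = 2^(2 + 1) + 2^2 + 2 + 1; sub 3 for 2: 3^(3 + 1) + 3^3 + 3 + 1; = 112; G_1 = 112−1 = 111
step 1: 111 = 3^(3 + 1) + 3^3 + 3; sub 4 for 3: 4^(4 + 1) + 4^4 + 4; = 1284; G_2 = 1284−1 = 1283
step 2: 1283 = 4^(4 + 1) + 4^4 + 3; sub 5 for 4: 5^(5 + 1) + 5^5 + 3; = 18753; G_3 = 18753−1 = 18752
step 3: 18752 = 5^(5 + 1) + 5^5 + 2; sub 6 for 5: 6^(6 + 1) + 6^6 + 2; = 326594; G_4 = 326594−1 = 326593
step 4: 326593 = 6^(6 + 1) + 6^6 + 1; sub 7 for 6: 7^(7 + 1) + 7^7 + 1; = 6588345; G_5 = 6588345−1 = 6588344
step 5: 6588344 = 7^(7 + 1) + 7^7; sub 8 for 7: 8^(8 + 1) + 8^8; = 150994944; G_6 = 150994944−1 = 150994943
step 6: 150994943 = 8^(8 + 1) + 7·8^7 + 7·8^6 + 7·8^5 + 7·8^4 + 7·8^3 + 7·8^2 + 7·8 + 7; sub 9 for 8: 9^(9 + 1) + 7·9^7 + 7·9^6 + 7·9^5 + 7·9^4 + 7·9^3 + 7·9^2 + 7·9 + 7; = 3524450281; G_7 = 3524450281−1 = 3524450280
step 7: 3524450280 = 9^(9 + 1) + 7·9^7 + 7·9^6 + 7·9^5 + 7·9^4 + 7·9^3 + 7·9^2 + 7·9 + 6; sub 10 for 9: 10^(10 + 1) + 7·10^7 + 7·10^6 + 7·10^5 + 7·10^4 + 7·10^3 + 7·10^2 + 7·10 + 6; = 100077777776; G_8 = 100077777776−1 = 100077777775

3138578427935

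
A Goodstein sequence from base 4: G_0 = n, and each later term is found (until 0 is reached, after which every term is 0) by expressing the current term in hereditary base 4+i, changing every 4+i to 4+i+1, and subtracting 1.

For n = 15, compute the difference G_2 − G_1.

G_0 = 15. HB_4(15) = 3·4 + 3. Bump = 18. G_1 = 17.
G_1 = 17. HB_5(17) = 3·5 + 2. Bump = 20. G_2 = 19.

2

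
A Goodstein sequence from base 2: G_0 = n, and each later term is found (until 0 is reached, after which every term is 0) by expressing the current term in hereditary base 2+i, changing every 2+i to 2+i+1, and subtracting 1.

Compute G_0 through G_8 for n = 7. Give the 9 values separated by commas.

i=0: 7 = 2^2 + 2 + 1 (b=2); 2→3: 3^3 + 3 + 1 = 31; 31−1 = 30
i=1: 30 = 3^3 + 3 (b=3); 3→4: 4^4 + 4 = 260; 260−1 = 259
i=2: 259 = 4^4 + 3 (b=4); 4→5: 5^5 + 3 = 3128; 3128−1 = 3127
i=3: 3127 = 5^5 + 2 (b=5); 5→6: 6^6 + 2 = 46658; 46658−1 = 46657
i=4: 46657 = 6^6 + 1 (b=6); 6→7: 7^7 + 1 = 823544; 823544−1 = 823543
i=5: 823543 = 7^7 (b=7); 7→8: 8^8 = 16777216; 16777216−1 = 16777215
i=6: 16777215 = 7·8^7 + 7·8^6 + 7·8^5 + 7·8^4 + 7·8^3 + 7·8^2 + 7·8 + 7 (b=8); 8→9: 7·9^7 + 7·9^6 + 7·9^5 + 7·9^4 + 7·9^3 + 7·9^2 + 7·9 + 7 = 37665880; 37665880−1 = 37665879
i=7: 37665879 = 7·9^7 + 7·9^6 + 7·9^5 + 7·9^4 + 7·9^3 + 7·9^2 + 7·9 + 6 (b=9); 9→10: 7·10^7 + 7·10^6 + 7·10^5 + 7·10^4 + 7·10^3 + 7·10^2 + 7·10 + 6 = 77777776; 77777776−1 = 77777775

7, 30, 259, 3127, 46657, 823543, 16777215, 37665879, 77777775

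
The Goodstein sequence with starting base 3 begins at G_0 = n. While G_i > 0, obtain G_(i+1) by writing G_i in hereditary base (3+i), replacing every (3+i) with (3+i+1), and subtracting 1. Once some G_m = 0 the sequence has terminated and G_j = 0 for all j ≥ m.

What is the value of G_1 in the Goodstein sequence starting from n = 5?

5

i=0: 5 = 3 + 2 (b=3); 3→4: 4 + 2 = 6; 6−1 = 5
i=1: 5 = 4 + 1 (b=4); 4→5: 5 + 1 = 6; 6−1 = 5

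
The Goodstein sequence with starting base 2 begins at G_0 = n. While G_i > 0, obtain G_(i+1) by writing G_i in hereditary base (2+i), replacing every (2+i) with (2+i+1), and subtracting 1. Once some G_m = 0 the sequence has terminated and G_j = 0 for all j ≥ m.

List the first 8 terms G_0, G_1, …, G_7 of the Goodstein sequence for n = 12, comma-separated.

12, 107, 1065, 15685, 280019, 5764910, 134217867, 3486784574

12 —HB2→ 2^(2 + 1) + 2^2 —bump→ 3^(3 + 1) + 3^3 = 108 —(−1)→ 107
107 —HB3→ 3^(3 + 1) + 2·3^2 + 2·3 + 2 —bump→ 4^(4 + 1) + 2·4^2 + 2·4 + 2 = 1066 —(−1)→ 1065
1065 —HB4→ 4^(4 + 1) + 2·4^2 + 2·4 + 1 —bump→ 5^(5 + 1) + 2·5^2 + 2·5 + 1 = 15686 —(−1)→ 15685
15685 —HB5→ 5^(5 + 1) + 2·5^2 + 2·5 —bump→ 6^(6 + 1) + 2·6^2 + 2·6 = 280020 —(−1)→ 280019
280019 —HB6→ 6^(6 + 1) + 2·6^2 + 6 + 5 —bump→ 7^(7 + 1) + 2·7^2 + 7 + 5 = 5764911 —(−1)→ 5764910
5764910 —HB7→ 7^(7 + 1) + 2·7^2 + 7 + 4 —bump→ 8^(8 + 1) + 2·8^2 + 8 + 4 = 134217868 —(−1)→ 134217867
134217867 —HB8→ 8^(8 + 1) + 2·8^2 + 8 + 3 —bump→ 9^(9 + 1) + 2·9^2 + 9 + 3 = 3486784575 —(−1)→ 3486784574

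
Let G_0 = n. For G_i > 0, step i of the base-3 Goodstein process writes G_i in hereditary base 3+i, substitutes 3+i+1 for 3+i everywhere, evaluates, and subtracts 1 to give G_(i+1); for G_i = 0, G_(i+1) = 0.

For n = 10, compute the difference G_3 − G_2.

3

base 3: 10 = 3^2 + 1; at 4: 4^2 + 1 = 17; next = 16
base 4: 16 = 4^2; at 5: 5^2 = 25; next = 24
base 5: 24 = 4·5 + 4; at 6: 4·6 + 4 = 28; next = 27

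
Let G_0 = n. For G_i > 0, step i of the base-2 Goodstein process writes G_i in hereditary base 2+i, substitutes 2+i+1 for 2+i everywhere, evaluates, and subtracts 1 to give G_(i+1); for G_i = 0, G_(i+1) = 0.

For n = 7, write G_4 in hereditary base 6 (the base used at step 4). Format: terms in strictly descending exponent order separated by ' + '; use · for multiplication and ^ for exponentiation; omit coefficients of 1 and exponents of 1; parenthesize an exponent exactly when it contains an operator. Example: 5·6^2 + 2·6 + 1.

6^6 + 1

(0) 7|_2 = 2^2 + 2 + 1 ↦ 3^3 + 3 + 1|_3 = 31 ⇒ 30
(1) 30|_3 = 3^3 + 3 ↦ 4^4 + 4|_4 = 260 ⇒ 259
(2) 259|_4 = 4^4 + 3 ↦ 5^5 + 3|_5 = 3128 ⇒ 3127
(3) 3127|_5 = 5^5 + 2 ↦ 6^6 + 2|_6 = 46658 ⇒ 46657
(4) 46657|_6 = 6^6 + 1 ↦ 7^7 + 1|_7 = 823544 ⇒ 823543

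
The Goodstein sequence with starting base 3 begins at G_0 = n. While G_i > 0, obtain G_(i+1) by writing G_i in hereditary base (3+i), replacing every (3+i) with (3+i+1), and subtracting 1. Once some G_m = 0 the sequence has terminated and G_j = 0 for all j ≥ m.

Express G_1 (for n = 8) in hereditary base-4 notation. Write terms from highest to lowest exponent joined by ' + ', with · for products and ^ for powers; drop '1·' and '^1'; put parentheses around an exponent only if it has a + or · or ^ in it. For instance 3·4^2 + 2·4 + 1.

2·4 + 1

[0] 8 ≡ 2·3 + 2 (base 3). Lift 4: 10. −1: 9.
[1] 9 ≡ 2·4 + 1 (base 4). Lift 5: 11. −1: 10.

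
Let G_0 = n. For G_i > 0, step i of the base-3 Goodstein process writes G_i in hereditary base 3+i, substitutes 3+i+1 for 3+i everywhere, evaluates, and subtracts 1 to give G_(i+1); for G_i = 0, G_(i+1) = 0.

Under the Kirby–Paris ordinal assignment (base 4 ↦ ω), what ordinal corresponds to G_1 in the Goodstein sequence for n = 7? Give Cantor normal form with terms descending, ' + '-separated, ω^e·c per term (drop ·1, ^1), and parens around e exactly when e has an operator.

ω·2

base 3: 7 = 2·3 + 1; at 4: 2·4 + 1 = 9; next = 8
base 4: 8 = 2·4; at 5: 2·5 = 10; next = 9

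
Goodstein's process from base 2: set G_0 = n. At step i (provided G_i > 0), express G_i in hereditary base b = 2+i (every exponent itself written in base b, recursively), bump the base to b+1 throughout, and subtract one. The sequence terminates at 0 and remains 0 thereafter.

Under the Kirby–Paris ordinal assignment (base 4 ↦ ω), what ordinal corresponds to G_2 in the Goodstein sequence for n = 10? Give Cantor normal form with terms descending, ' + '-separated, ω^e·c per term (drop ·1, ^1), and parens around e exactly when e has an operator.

step 0: 10 = 2^(2 + 1) + 2; sub 3 for 2: 3^(3 + 1) + 3; = 84; G_1 = 84−1 = 83
step 1: 83 = 3^(3 + 1) + 2; sub 4 for 3: 4^(4 + 1) + 2; = 1026; G_2 = 1026−1 = 1025

ω^(ω + 1) + 1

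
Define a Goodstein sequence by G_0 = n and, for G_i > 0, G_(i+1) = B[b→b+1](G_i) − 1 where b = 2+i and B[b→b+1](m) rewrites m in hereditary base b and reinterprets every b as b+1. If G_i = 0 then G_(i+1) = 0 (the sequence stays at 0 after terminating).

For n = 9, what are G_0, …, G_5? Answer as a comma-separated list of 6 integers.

9, 81, 1023, 9842, 140743, 2471826

(0) 9|_2 = 2^(2 + 1) + 1 ↦ 3^(3 + 1) + 1|_3 = 82 ⇒ 81
(1) 81|_3 = 3^(3 + 1) ↦ 4^(4 + 1)|_4 = 1024 ⇒ 1023
(2) 1023|_4 = 3·4^4 + 3·4^3 + 3·4^2 + 3·4 + 3 ↦ 3·5^5 + 3·5^3 + 3·5^2 + 3·5 + 3|_5 = 9843 ⇒ 9842
(3) 9842|_5 = 3·5^5 + 3·5^3 + 3·5^2 + 3·5 + 2 ↦ 3·6^6 + 3·6^3 + 3·6^2 + 3·6 + 2|_6 = 140744 ⇒ 140743
(4) 140743|_6 = 3·6^6 + 3·6^3 + 3·6^2 + 3·6 + 1 ↦ 3·7^7 + 3·7^3 + 3·7^2 + 3·7 + 1|_7 = 2471827 ⇒ 2471826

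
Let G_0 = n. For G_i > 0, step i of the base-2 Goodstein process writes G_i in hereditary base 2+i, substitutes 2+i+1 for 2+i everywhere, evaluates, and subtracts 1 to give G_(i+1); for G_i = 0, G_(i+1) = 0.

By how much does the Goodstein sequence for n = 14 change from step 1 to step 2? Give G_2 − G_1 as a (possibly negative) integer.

(0) 14|_2 = 2^(2 + 1) + 2^2 + 2 ↦ 3^(3 + 1) + 3^3 + 3|_3 = 111 ⇒ 110
(1) 110|_3 = 3^(3 + 1) + 3^3 + 2 ↦ 4^(4 + 1) + 4^4 + 2|_4 = 1282 ⇒ 1281

1171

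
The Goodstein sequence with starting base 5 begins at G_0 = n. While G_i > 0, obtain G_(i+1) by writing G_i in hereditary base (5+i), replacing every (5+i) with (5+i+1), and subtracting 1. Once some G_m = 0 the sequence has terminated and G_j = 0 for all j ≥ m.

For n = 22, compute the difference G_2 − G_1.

G_0 = 22. HB_5(22) = 4·5 + 2. Bump = 26. G_1 = 25.
G_1 = 25. HB_6(25) = 4·6 + 1. Bump = 29. G_2 = 28.

3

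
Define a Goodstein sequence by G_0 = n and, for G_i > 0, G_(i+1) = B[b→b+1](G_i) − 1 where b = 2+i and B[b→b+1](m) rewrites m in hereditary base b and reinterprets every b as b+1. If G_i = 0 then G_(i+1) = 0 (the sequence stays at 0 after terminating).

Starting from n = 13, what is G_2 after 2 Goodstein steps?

1279

13 —HB2→ 2^(2 + 1) + 2^2 + 1 —bump→ 3^(3 + 1) + 3^3 + 1 = 109 —(−1)→ 108
108 —HB3→ 3^(3 + 1) + 3^3 —bump→ 4^(4 + 1) + 4^4 = 1280 —(−1)→ 1279
1279 —HB4→ 4^(4 + 1) + 3·4^3 + 3·4^2 + 3·4 + 3 —bump→ 5^(5 + 1) + 3·5^3 + 3·5^2 + 3·5 + 3 = 16093 —(−1)→ 16092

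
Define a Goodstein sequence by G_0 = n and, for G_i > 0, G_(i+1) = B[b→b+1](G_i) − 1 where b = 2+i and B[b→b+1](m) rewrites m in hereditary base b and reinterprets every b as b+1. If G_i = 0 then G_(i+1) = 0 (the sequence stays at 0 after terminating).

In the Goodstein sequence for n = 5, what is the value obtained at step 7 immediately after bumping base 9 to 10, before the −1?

G_0=5  [base 2] 2^2 + 1  →[2↦3]→  3^3 + 1 = 28  −1 ⇒ G_1=27
G_1=27  [base 3] 3^3  →[3↦4]→  4^4 = 256  −1 ⇒ G_2=255
G_2=255  [base 4] 3·4^3 + 3·4^2 + 3·4 + 3  →[4↦5]→  3·5^3 + 3·5^2 + 3·5 + 3 = 468  −1 ⇒ G_3=467
G_3=467  [base 5] 3·5^3 + 3·5^2 + 3·5 + 2  →[5↦6]→  3·6^3 + 3·6^2 + 3·6 + 2 = 776  −1 ⇒ G_4=775
G_4=775  [base 6] 3·6^3 + 3·6^2 + 3·6 + 1  →[6↦7]→  3·7^3 + 3·7^2 + 3·7 + 1 = 1198  −1 ⇒ G_5=1197
G_5=1197  [base 7] 3·7^3 + 3·7^2 + 3·7  →[7↦8]→  3·8^3 + 3·8^2 + 3·8 = 1752  −1 ⇒ G_6=1751
G_6=1751  [base 8] 3·8^3 + 3·8^2 + 2·8 + 7  →[8↦9]→  3·9^3 + 3·9^2 + 2·9 + 7 = 2455  −1 ⇒ G_7=2454
G_7=2454  [base 9] 3·9^3 + 3·9^2 + 2·9 + 6  →[9↦10]→  3·10^3 + 3·10^2 + 2·10 + 6 = 3326  −1 ⇒ G_8=3325

3326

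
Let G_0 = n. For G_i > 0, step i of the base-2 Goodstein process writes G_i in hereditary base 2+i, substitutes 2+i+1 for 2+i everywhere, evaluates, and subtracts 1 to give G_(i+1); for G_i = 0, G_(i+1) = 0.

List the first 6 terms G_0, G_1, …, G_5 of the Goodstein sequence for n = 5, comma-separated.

G_0 = 5. HB_2(5) = 2^2 + 1. Bump = 28. G_1 = 27.
G_1 = 27. HB_3(27) = 3^3. Bump = 256. G_2 = 255.
G_2 = 255. HB_4(255) = 3·4^3 + 3·4^2 + 3·4 + 3. Bump = 468. G_3 = 467.
G_3 = 467. HB_5(467) = 3·5^3 + 3·5^2 + 3·5 + 2. Bump = 776. G_4 = 775.
G_4 = 775. HB_6(775) = 3·6^3 + 3·6^2 + 3·6 + 1. Bump = 1198. G_5 = 1197.

5, 27, 255, 467, 775, 1197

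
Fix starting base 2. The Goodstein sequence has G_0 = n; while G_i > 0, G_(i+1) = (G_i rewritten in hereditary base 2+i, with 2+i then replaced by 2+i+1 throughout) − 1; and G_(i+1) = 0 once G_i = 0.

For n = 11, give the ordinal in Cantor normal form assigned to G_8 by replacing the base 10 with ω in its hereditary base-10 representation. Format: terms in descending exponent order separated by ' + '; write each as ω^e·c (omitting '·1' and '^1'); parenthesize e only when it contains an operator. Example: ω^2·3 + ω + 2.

[0] 11 ≡ 2^(2 + 1) + 2 + 1 (base 2). Lift 3: 85. −1: 84.
[1] 84 ≡ 3^(3 + 1) + 3 (base 3). Lift 4: 1028. −1: 1027.
[2] 1027 ≡ 4^(4 + 1) + 3 (base 4). Lift 5: 15628. −1: 15627.
[3] 15627 ≡ 5^(5 + 1) + 2 (base 5). Lift 6: 279938. −1: 279937.
[4] 279937 ≡ 6^(6 + 1) + 1 (base 6). Lift 7: 5764802. −1: 5764801.
[5] 5764801 ≡ 7^(7 + 1) (base 7). Lift 8: 134217728. −1: 134217727.
[6] 134217727 ≡ 7·8^8 + 7·8^7 + 7·8^6 + 7·8^5 + 7·8^4 + 7·8^3 + 7·8^2 + 7·8 + 7 (base 8). Lift 9: 2749609303. −1: 2749609302.
[7] 2749609302 ≡ 7·9^9 + 7·9^7 + 7·9^6 + 7·9^5 + 7·9^4 + 7·9^3 + 7·9^2 + 7·9 + 6 (base 9). Lift 10: 70077777776. −1: 70077777775.

ω^ω·7 + ω^7·7 + ω^6·7 + ω^5·7 + ω^4·7 + ω^3·7 + ω^2·7 + ω·7 + 5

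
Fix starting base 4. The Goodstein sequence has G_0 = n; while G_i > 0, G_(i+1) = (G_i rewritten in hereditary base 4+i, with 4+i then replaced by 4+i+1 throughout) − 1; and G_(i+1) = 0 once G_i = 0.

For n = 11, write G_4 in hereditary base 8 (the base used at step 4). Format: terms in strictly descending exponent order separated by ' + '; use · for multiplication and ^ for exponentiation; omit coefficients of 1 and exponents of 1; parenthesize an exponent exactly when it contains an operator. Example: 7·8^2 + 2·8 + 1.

8 + 7

base 4: 11 = 2·4 + 3; at 5: 2·5 + 3 = 13; next = 12
base 5: 12 = 2·5 + 2; at 6: 2·6 + 2 = 14; next = 13
base 6: 13 = 2·6 + 1; at 7: 2·7 + 1 = 15; next = 14
base 7: 14 = 2·7; at 8: 2·8 = 16; next = 15
base 8: 15 = 8 + 7; at 9: 9 + 7 = 16; next = 15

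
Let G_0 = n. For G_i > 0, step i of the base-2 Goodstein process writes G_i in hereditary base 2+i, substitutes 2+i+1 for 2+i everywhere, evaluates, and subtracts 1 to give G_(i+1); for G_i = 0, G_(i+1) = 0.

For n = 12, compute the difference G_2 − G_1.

958

G_0=12  [base 2] 2^(2 + 1) + 2^2  →[2↦3]→  3^(3 + 1) + 3^3 = 108  −1 ⇒ G_1=107
G_1=107  [base 3] 3^(3 + 1) + 2·3^2 + 2·3 + 2  →[3↦4]→  4^(4 + 1) + 2·4^2 + 2·4 + 2 = 1066  −1 ⇒ G_2=1065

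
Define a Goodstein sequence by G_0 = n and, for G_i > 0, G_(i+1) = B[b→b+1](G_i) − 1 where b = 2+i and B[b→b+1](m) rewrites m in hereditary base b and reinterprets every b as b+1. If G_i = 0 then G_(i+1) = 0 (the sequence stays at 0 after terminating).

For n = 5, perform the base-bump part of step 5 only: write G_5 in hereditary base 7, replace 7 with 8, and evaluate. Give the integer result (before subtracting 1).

(0) 5|_2 = 2^2 + 1 ↦ 3^3 + 1|_3 = 28 ⇒ 27
(1) 27|_3 = 3^3 ↦ 4^4|_4 = 256 ⇒ 255
(2) 255|_4 = 3·4^3 + 3·4^2 + 3·4 + 3 ↦ 3·5^3 + 3·5^2 + 3·5 + 3|_5 = 468 ⇒ 467
(3) 467|_5 = 3·5^3 + 3·5^2 + 3·5 + 2 ↦ 3·6^3 + 3·6^2 + 3·6 + 2|_6 = 776 ⇒ 775
(4) 775|_6 = 3·6^3 + 3·6^2 + 3·6 + 1 ↦ 3·7^3 + 3·7^2 + 3·7 + 1|_7 = 1198 ⇒ 1197
(5) 1197|_7 = 3·7^3 + 3·7^2 + 3·7 ↦ 3·8^3 + 3·8^2 + 3·8|_8 = 1752 ⇒ 1751

1752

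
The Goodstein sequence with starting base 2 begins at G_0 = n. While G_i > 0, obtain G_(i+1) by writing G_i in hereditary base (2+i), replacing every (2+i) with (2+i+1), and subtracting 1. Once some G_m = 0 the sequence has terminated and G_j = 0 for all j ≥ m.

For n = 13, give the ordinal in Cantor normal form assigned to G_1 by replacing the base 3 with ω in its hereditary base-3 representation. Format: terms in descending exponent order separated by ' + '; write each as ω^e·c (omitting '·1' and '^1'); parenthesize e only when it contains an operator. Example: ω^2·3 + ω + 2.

base 2: 13 = 2^(2 + 1) + 2^2 + 1; at 3: 3^(3 + 1) + 3^3 + 1 = 109; next = 108
base 3: 108 = 3^(3 + 1) + 3^3; at 4: 4^(4 + 1) + 4^4 = 1280; next = 1279

ω^(ω + 1) + ω^ω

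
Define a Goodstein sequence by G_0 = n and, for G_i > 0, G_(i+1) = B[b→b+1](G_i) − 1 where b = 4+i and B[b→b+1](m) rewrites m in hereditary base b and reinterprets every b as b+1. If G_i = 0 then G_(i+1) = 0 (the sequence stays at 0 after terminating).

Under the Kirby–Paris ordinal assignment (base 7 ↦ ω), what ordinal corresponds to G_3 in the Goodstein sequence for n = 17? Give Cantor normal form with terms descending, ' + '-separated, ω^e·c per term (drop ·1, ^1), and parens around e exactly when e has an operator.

17 —HB4→ 4^2 + 1 —bump→ 5^2 + 1 = 26 —(−1)→ 25
25 —HB5→ 5^2 —bump→ 6^2 = 36 —(−1)→ 35
35 —HB6→ 5·6 + 5 —bump→ 5·7 + 5 = 40 —(−1)→ 39

ω·5 + 4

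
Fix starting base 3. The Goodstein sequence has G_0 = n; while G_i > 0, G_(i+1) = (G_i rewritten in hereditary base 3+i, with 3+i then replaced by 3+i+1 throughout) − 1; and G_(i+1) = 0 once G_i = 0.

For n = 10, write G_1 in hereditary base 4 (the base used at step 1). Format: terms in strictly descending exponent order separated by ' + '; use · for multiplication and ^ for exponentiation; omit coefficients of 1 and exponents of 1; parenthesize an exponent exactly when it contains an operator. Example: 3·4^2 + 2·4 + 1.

[0] 10 ≡ 3^2 + 1 (base 3). Lift 4: 17. −1: 16.
[1] 16 ≡ 4^2 (base 4). Lift 5: 25. −1: 24.

4^2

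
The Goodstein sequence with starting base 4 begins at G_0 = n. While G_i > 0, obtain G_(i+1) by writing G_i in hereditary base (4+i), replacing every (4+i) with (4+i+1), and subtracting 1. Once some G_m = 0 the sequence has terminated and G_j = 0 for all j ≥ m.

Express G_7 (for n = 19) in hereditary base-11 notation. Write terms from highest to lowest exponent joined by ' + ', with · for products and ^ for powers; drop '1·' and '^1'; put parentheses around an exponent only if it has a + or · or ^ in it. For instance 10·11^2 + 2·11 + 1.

i=0: 19 = 4^2 + 3 (b=4); 4→5: 5^2 + 3 = 28; 28−1 = 27
i=1: 27 = 5^2 + 2 (b=5); 5→6: 6^2 + 2 = 38; 38−1 = 37
i=2: 37 = 6^2 + 1 (b=6); 6→7: 7^2 + 1 = 50; 50−1 = 49
i=3: 49 = 7^2 (b=7); 7→8: 8^2 = 64; 64−1 = 63
i=4: 63 = 7·8 + 7 (b=8); 8→9: 7·9 + 7 = 70; 70−1 = 69
i=5: 69 = 7·9 + 6 (b=9); 9→10: 7·10 + 6 = 76; 76−1 = 75
i=6: 75 = 7·10 + 5 (b=10); 10→11: 7·11 + 5 = 82; 82−1 = 81
i=7: 81 = 7·11 + 4 (b=11); 11→12: 7·12 + 4 = 88; 88−1 = 87

7·11 + 4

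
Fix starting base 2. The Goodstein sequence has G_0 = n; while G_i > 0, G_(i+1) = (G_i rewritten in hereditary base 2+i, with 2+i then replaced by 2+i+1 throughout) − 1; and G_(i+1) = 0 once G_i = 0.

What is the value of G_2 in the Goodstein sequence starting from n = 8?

553

8 —HB2→ 2^(2 + 1) —bump→ 3^(3 + 1) = 81 —(−1)→ 80
80 —HB3→ 2·3^3 + 2·3^2 + 2·3 + 2 —bump→ 2·4^4 + 2·4^2 + 2·4 + 2 = 554 —(−1)→ 553
553 —HB4→ 2·4^4 + 2·4^2 + 2·4 + 1 —bump→ 2·5^5 + 2·5^2 + 2·5 + 1 = 6311 —(−1)→ 6310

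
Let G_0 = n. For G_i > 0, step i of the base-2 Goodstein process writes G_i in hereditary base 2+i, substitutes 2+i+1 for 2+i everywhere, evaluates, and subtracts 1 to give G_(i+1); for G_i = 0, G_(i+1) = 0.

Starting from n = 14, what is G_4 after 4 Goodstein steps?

326591

step 0: 14 = 2^(2 + 1) + 2^2 + 2; sub 3 for 2: 3^(3 + 1) + 3^3 + 3; = 111; G_1 = 111−1 = 110
step 1: 110 = 3^(3 + 1) + 3^3 + 2; sub 4 for 3: 4^(4 + 1) + 4^4 + 2; = 1282; G_2 = 1282−1 = 1281
step 2: 1281 = 4^(4 + 1) + 4^4 + 1; sub 5 for 4: 5^(5 + 1) + 5^5 + 1; = 18751; G_3 = 18751−1 = 18750
step 3: 18750 = 5^(5 + 1) + 5^5; sub 6 for 5: 6^(6 + 1) + 6^6; = 326592; G_4 = 326592−1 = 326591
step 4: 326591 = 6^(6 + 1) + 5·6^5 + 5·6^4 + 5·6^3 + 5·6^2 + 5·6 + 5; sub 7 for 6: 7^(7 + 1) + 5·7^5 + 5·7^4 + 5·7^3 + 5·7^2 + 5·7 + 5; = 5862841; G_5 = 5862841−1 = 5862840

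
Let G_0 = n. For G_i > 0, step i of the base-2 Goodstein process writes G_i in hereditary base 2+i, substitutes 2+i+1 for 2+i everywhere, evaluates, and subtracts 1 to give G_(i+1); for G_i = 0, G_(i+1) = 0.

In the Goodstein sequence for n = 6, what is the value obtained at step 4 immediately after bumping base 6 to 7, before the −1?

i=0: 6 = 2^2 + 2 (b=2); 2→3: 3^3 + 3 = 30; 30−1 = 29
i=1: 29 = 3^3 + 2 (b=3); 3→4: 4^4 + 2 = 258; 258−1 = 257
i=2: 257 = 4^4 + 1 (b=4); 4→5: 5^5 + 1 = 3126; 3126−1 = 3125
i=3: 3125 = 5^5 (b=5); 5→6: 6^6 = 46656; 46656−1 = 46655
i=4: 46655 = 5·6^5 + 5·6^4 + 5·6^3 + 5·6^2 + 5·6 + 5 (b=6); 6→7: 5·7^5 + 5·7^4 + 5·7^3 + 5·7^2 + 5·7 + 5 = 98040; 98040−1 = 98039

98040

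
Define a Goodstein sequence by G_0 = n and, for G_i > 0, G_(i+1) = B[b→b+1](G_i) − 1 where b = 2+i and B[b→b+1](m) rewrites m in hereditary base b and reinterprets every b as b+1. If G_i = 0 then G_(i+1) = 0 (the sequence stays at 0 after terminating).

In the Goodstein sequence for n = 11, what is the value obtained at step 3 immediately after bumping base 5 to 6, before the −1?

[0] 11 ≡ 2^(2 + 1) + 2 + 1 (base 2). Lift 3: 85. −1: 84.
[1] 84 ≡ 3^(3 + 1) + 3 (base 3). Lift 4: 1028. −1: 1027.
[2] 1027 ≡ 4^(4 + 1) + 3 (base 4). Lift 5: 15628. −1: 15627.
[3] 15627 ≡ 5^(5 + 1) + 2 (base 5). Lift 6: 279938. −1: 279937.

279938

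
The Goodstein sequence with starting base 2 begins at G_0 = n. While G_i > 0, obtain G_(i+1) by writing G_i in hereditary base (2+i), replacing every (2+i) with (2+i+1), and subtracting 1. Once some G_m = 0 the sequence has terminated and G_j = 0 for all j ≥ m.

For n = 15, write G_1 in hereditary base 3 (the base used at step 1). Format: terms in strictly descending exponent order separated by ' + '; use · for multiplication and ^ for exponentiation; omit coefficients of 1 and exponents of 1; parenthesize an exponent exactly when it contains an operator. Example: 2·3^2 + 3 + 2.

[0] 15 ≡ 2^(2 + 1) + 2^2 + 2 + 1 (base 2). Lift 3: 112. −1: 111.
[1] 111 ≡ 3^(3 + 1) + 3^3 + 3 (base 3). Lift 4: 1284. −1: 1283.

3^(3 + 1) + 3^3 + 3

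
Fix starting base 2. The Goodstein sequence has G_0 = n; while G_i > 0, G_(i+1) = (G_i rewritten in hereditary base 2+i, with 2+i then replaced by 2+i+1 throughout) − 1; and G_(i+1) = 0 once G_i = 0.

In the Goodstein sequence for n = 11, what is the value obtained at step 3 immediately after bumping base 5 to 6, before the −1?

279938

(0) 11|_2 = 2^(2 + 1) + 2 + 1 ↦ 3^(3 + 1) + 3 + 1|_3 = 85 ⇒ 84
(1) 84|_3 = 3^(3 + 1) + 3 ↦ 4^(4 + 1) + 4|_4 = 1028 ⇒ 1027
(2) 1027|_4 = 4^(4 + 1) + 3 ↦ 5^(5 + 1) + 3|_5 = 15628 ⇒ 15627
(3) 15627|_5 = 5^(5 + 1) + 2 ↦ 6^(6 + 1) + 2|_6 = 279938 ⇒ 279937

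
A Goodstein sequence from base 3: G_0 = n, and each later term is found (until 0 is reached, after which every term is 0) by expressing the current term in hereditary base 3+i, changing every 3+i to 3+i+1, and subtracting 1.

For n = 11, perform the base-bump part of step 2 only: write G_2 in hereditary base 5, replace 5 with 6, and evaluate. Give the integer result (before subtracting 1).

[0] 11 ≡ 3^2 + 2 (base 3). Lift 4: 18. −1: 17.
[1] 17 ≡ 4^2 + 1 (base 4). Lift 5: 26. −1: 25.
[2] 25 ≡ 5^2 (base 5). Lift 6: 36. −1: 35.

36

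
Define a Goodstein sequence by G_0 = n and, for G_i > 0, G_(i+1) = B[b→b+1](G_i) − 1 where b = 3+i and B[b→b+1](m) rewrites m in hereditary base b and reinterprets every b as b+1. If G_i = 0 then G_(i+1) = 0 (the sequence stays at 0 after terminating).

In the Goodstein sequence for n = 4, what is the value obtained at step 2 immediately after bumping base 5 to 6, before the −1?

step 0: 4 = 3 + 1; sub 4 for 3: 4 + 1; = 5; G_1 = 5−1 = 4
step 1: 4 = 4; sub 5 for 4: 5; = 5; G_2 = 5−1 = 4

4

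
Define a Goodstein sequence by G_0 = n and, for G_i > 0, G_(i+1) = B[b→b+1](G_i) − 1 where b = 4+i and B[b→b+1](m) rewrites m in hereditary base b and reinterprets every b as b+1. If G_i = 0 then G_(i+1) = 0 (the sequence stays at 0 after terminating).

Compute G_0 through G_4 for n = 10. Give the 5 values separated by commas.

[0] 10 ≡ 2·4 + 2 (base 4). Lift 5: 12. −1: 11.
[1] 11 ≡ 2·5 + 1 (base 5). Lift 6: 13. −1: 12.
[2] 12 ≡ 2·6 (base 6). Lift 7: 14. −1: 13.
[3] 13 ≡ 7 + 6 (base 7). Lift 8: 14. −1: 13.

10, 11, 12, 13, 13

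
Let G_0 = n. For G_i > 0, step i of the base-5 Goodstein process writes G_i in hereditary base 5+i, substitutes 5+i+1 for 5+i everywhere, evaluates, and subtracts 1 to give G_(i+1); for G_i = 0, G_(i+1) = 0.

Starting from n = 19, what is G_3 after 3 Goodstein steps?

base 5: 19 = 3·5 + 4; at 6: 3·6 + 4 = 22; next = 21
base 6: 21 = 3·6 + 3; at 7: 3·7 + 3 = 24; next = 23
base 7: 23 = 3·7 + 2; at 8: 3·8 + 2 = 26; next = 25
base 8: 25 = 3·8 + 1; at 9: 3·9 + 1 = 28; next = 27

25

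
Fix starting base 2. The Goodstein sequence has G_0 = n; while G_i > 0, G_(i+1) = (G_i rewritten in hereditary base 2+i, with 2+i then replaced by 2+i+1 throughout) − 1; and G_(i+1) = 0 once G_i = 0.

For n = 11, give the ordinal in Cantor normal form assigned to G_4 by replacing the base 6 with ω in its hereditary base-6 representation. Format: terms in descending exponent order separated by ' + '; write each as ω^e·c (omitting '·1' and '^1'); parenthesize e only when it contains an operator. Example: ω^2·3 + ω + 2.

ω^(ω + 1) + 1

G_0=11  [base 2] 2^(2 + 1) + 2 + 1  →[2↦3]→  3^(3 + 1) + 3 + 1 = 85  −1 ⇒ G_1=84
G_1=84  [base 3] 3^(3 + 1) + 3  →[3↦4]→  4^(4 + 1) + 4 = 1028  −1 ⇒ G_2=1027
G_2=1027  [base 4] 4^(4 + 1) + 3  →[4↦5]→  5^(5 + 1) + 3 = 15628  −1 ⇒ G_3=15627
G_3=15627  [base 5] 5^(5 + 1) + 2  →[5↦6]→  6^(6 + 1) + 2 = 279938  −1 ⇒ G_4=279937
G_4=279937  [base 6] 6^(6 + 1) + 1  →[6↦7]→  7^(7 + 1) + 1 = 5764802  −1 ⇒ G_5=5764801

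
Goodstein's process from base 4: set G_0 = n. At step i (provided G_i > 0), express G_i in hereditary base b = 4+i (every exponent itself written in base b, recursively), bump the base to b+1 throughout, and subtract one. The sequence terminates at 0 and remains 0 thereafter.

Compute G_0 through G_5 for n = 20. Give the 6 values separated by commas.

20, 29, 39, 51, 65, 81

G_0 = 20. HB_4(20) = 4^2 + 4. Bump = 30. G_1 = 29.
G_1 = 29. HB_5(29) = 5^2 + 4. Bump = 40. G_2 = 39.
G_2 = 39. HB_6(39) = 6^2 + 3. Bump = 52. G_3 = 51.
G_3 = 51. HB_7(51) = 7^2 + 2. Bump = 66. G_4 = 65.
G_4 = 65. HB_8(65) = 8^2 + 1. Bump = 82. G_5 = 81.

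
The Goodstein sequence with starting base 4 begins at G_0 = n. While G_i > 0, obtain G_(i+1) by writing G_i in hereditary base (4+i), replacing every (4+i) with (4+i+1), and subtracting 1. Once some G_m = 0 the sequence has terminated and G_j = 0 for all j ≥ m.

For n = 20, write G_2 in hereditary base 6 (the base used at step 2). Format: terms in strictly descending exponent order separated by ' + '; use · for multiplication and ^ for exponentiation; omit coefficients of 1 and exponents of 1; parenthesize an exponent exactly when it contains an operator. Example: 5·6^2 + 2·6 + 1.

6^2 + 3

G_0=20  [base 4] 4^2 + 4  →[4↦5]→  5^2 + 5 = 30  −1 ⇒ G_1=29
G_1=29  [base 5] 5^2 + 4  →[5↦6]→  6^2 + 4 = 40  −1 ⇒ G_2=39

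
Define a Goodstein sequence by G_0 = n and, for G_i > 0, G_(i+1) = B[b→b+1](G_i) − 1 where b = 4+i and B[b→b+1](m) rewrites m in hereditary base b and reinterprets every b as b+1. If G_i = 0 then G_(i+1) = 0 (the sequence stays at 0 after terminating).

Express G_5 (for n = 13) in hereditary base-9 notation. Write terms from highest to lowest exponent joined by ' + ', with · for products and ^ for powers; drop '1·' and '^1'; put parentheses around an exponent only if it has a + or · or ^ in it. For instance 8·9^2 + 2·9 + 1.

2·9 + 2

step 0: 13 = 3·4 + 1; sub 5 for 4: 3·5 + 1; = 16; G_1 = 16−1 = 15
step 1: 15 = 3·5; sub 6 for 5: 3·6; = 18; G_2 = 18−1 = 17
step 2: 17 = 2·6 + 5; sub 7 for 6: 2·7 + 5; = 19; G_3 = 19−1 = 18
step 3: 18 = 2·7 + 4; sub 8 for 7: 2·8 + 4; = 20; G_4 = 20−1 = 19
step 4: 19 = 2·8 + 3; sub 9 for 8: 2·9 + 3; = 21; G_5 = 21−1 = 20
step 5: 20 = 2·9 + 2; sub 10 for 9: 2·10 + 2; = 22; G_6 = 22−1 = 21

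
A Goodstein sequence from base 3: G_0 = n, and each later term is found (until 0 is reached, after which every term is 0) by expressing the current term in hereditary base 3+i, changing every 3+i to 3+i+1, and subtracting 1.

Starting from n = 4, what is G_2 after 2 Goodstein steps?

step 0: 4 = 3 + 1; sub 4 for 3: 4 + 1; = 5; G_1 = 5−1 = 4
step 1: 4 = 4; sub 5 for 4: 5; = 5; G_2 = 5−1 = 4

4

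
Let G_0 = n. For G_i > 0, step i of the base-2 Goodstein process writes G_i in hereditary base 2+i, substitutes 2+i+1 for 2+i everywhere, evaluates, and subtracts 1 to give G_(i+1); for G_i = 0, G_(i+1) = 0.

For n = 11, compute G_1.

G_0=11  [base 2] 2^(2 + 1) + 2 + 1  →[2↦3]→  3^(3 + 1) + 3 + 1 = 85  −1 ⇒ G_1=84
G_1=84  [base 3] 3^(3 + 1) + 3  →[3↦4]→  4^(4 + 1) + 4 = 1028  −1 ⇒ G_2=1027

84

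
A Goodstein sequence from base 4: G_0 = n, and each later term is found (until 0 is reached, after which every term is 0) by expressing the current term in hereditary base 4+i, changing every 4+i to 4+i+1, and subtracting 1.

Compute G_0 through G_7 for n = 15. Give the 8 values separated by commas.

15, 17, 19, 21, 23, 24, 25, 26

G_0=15  [base 4] 3·4 + 3  →[4↦5]→  3·5 + 3 = 18  −1 ⇒ G_1=17
G_1=17  [base 5] 3·5 + 2  →[5↦6]→  3·6 + 2 = 20  −1 ⇒ G_2=19
G_2=19  [base 6] 3·6 + 1  →[6↦7]→  3·7 + 1 = 22  −1 ⇒ G_3=21
G_3=21  [base 7] 3·7  →[7↦8]→  3·8 = 24  −1 ⇒ G_4=23
G_4=23  [base 8] 2·8 + 7  →[8↦9]→  2·9 + 7 = 25  −1 ⇒ G_5=24
G_5=24  [base 9] 2·9 + 6  →[9↦10]→  2·10 + 6 = 26  −1 ⇒ G_6=25
G_6=25  [base 10] 2·10 + 5  →[10↦11]→  2·11 + 5 = 27  −1 ⇒ G_7=26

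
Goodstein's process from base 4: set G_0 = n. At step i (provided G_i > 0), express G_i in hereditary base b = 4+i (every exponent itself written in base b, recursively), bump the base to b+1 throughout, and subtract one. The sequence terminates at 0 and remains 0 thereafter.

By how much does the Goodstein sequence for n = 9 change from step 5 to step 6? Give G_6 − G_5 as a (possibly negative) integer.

9 —HB4→ 2·4 + 1 —bump→ 2·5 + 1 = 11 —(−1)→ 10
10 —HB5→ 2·5 —bump→ 2·6 = 12 —(−1)→ 11
11 —HB6→ 6 + 5 —bump→ 7 + 5 = 12 —(−1)→ 11
11 —HB7→ 7 + 4 —bump→ 8 + 4 = 12 —(−1)→ 11
11 —HB8→ 8 + 3 —bump→ 9 + 3 = 12 —(−1)→ 11
11 —HB9→ 9 + 2 —bump→ 10 + 2 = 12 —(−1)→ 11

0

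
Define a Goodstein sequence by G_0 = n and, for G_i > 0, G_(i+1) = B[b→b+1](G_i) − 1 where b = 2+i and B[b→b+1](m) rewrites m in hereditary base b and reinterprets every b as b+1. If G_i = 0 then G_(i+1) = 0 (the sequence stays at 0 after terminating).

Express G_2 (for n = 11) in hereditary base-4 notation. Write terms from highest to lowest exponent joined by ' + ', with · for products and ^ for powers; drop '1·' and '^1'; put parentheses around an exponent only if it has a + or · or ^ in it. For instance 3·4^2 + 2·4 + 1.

4^(4 + 1) + 3

G_0 = 11. HB_2(11) = 2^(2 + 1) + 2 + 1. Bump = 85. G_1 = 84.
G_1 = 84. HB_3(84) = 3^(3 + 1) + 3. Bump = 1028. G_2 = 1027.
G_2 = 1027. HB_4(1027) = 4^(4 + 1) + 3. Bump = 15628. G_3 = 15627.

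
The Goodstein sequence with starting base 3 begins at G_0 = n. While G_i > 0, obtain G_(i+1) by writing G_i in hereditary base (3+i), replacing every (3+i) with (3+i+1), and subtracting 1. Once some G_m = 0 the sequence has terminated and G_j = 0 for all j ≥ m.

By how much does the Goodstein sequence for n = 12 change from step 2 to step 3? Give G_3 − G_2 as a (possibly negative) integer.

12 —HB3→ 3^2 + 3 —bump→ 4^2 + 4 = 20 —(−1)→ 19
19 —HB4→ 4^2 + 3 —bump→ 5^2 + 3 = 28 —(−1)→ 27
27 —HB5→ 5^2 + 2 —bump→ 6^2 + 2 = 38 —(−1)→ 37

10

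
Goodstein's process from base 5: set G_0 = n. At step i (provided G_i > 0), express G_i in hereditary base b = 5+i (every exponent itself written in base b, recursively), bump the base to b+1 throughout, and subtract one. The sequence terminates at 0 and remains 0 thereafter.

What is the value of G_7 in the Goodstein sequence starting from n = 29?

115

i=0: 29 = 5^2 + 4 (b=5); 5→6: 6^2 + 4 = 40; 40−1 = 39
i=1: 39 = 6^2 + 3 (b=6); 6→7: 7^2 + 3 = 52; 52−1 = 51
i=2: 51 = 7^2 + 2 (b=7); 7→8: 8^2 + 2 = 66; 66−1 = 65
i=3: 65 = 8^2 + 1 (b=8); 8→9: 9^2 + 1 = 82; 82−1 = 81
i=4: 81 = 9^2 (b=9); 9→10: 10^2 = 100; 100−1 = 99
i=5: 99 = 9·10 + 9 (b=10); 10→11: 9·11 + 9 = 108; 108−1 = 107
i=6: 107 = 9·11 + 8 (b=11); 11→12: 9·12 + 8 = 116; 116−1 = 115
i=7: 115 = 9·12 + 7 (b=12); 12→13: 9·13 + 7 = 124; 124−1 = 123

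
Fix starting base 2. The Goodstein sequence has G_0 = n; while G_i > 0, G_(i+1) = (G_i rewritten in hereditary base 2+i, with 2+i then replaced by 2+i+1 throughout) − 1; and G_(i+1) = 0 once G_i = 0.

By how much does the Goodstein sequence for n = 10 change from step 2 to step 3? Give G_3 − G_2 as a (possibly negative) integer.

G_0 = 10. HB_2(10) = 2^(2 + 1) + 2. Bump = 84. G_1 = 83.
G_1 = 83. HB_3(83) = 3^(3 + 1) + 2. Bump = 1026. G_2 = 1025.
G_2 = 1025. HB_4(1025) = 4^(4 + 1) + 1. Bump = 15626. G_3 = 15625.

14600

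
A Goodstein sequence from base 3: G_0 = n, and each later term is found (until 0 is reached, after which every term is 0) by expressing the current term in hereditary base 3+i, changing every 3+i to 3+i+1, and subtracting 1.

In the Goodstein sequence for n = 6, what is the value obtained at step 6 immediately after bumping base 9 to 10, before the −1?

6 —HB3→ 2·3 —bump→ 2·4 = 8 —(−1)→ 7
7 —HB4→ 4 + 3 —bump→ 5 + 3 = 8 —(−1)→ 7
7 —HB5→ 5 + 2 —bump→ 6 + 2 = 8 —(−1)→ 7
7 —HB6→ 6 + 1 —bump→ 7 + 1 = 8 —(−1)→ 7
7 —HB7→ 7 —bump→ 8 = 8 —(−1)→ 7
7 —HB8→ 7 —bump→ 7 = 7 —(−1)→ 6
6 —HB9→ 6 —bump→ 6 = 6 —(−1)→ 5

6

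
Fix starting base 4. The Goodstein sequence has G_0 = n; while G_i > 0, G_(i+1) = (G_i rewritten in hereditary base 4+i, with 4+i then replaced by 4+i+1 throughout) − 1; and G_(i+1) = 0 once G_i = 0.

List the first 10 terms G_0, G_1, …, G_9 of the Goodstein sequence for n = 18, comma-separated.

18, 26, 36, 48, 53, 58, 63, 68, 73, 78

G_0=18  [base 4] 4^2 + 2  →[4↦5]→  5^2 + 2 = 27  −1 ⇒ G_1=26
G_1=26  [base 5] 5^2 + 1  →[5↦6]→  6^2 + 1 = 37  −1 ⇒ G_2=36
G_2=36  [base 6] 6^2  →[6↦7]→  7^2 = 49  −1 ⇒ G_3=48
G_3=48  [base 7] 6·7 + 6  →[7↦8]→  6·8 + 6 = 54  −1 ⇒ G_4=53
G_4=53  [base 8] 6·8 + 5  →[8↦9]→  6·9 + 5 = 59  −1 ⇒ G_5=58
G_5=58  [base 9] 6·9 + 4  →[9↦10]→  6·10 + 4 = 64  −1 ⇒ G_6=63
G_6=63  [base 10] 6·10 + 3  →[10↦11]→  6·11 + 3 = 69  −1 ⇒ G_7=68
G_7=68  [base 11] 6·11 + 2  →[11↦12]→  6·12 + 2 = 74  −1 ⇒ G_8=73
G_8=73  [base 12] 6·12 + 1  →[12↦13]→  6·13 + 1 = 79  −1 ⇒ G_9=78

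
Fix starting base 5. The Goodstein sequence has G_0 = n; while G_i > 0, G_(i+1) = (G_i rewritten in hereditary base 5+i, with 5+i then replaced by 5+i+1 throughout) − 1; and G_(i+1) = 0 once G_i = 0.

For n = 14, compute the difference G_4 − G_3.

1

14 —HB5→ 2·5 + 4 —bump→ 2·6 + 4 = 16 —(−1)→ 15
15 —HB6→ 2·6 + 3 —bump→ 2·7 + 3 = 17 —(−1)→ 16
16 —HB7→ 2·7 + 2 —bump→ 2·8 + 2 = 18 —(−1)→ 17
17 —HB8→ 2·8 + 1 —bump→ 2·9 + 1 = 19 —(−1)→ 18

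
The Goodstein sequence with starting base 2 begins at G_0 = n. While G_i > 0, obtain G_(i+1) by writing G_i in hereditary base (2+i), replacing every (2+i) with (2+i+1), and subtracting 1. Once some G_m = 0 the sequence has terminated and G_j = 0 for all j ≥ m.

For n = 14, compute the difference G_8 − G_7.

96513439003

i=0: 14 = 2^(2 + 1) + 2^2 + 2 (b=2); 2→3: 3^(3 + 1) + 3^3 + 3 = 111; 111−1 = 110
i=1: 110 = 3^(3 + 1) + 3^3 + 2 (b=3); 3→4: 4^(4 + 1) + 4^4 + 2 = 1282; 1282−1 = 1281
i=2: 1281 = 4^(4 + 1) + 4^4 + 1 (b=4); 4→5: 5^(5 + 1) + 5^5 + 1 = 18751; 18751−1 = 18750
i=3: 18750 = 5^(5 + 1) + 5^5 (b=5); 5→6: 6^(6 + 1) + 6^6 = 326592; 326592−1 = 326591
i=4: 326591 = 6^(6 + 1) + 5·6^5 + 5·6^4 + 5·6^3 + 5·6^2 + 5·6 + 5 (b=6); 6→7: 7^(7 + 1) + 5·7^5 + 5·7^4 + 5·7^3 + 5·7^2 + 5·7 + 5 = 5862841; 5862841−1 = 5862840
i=5: 5862840 = 7^(7 + 1) + 5·7^5 + 5·7^4 + 5·7^3 + 5·7^2 + 5·7 + 4 (b=7); 7→8: 8^(8 + 1) + 5·8^5 + 5·8^4 + 5·8^3 + 5·8^2 + 5·8 + 4 = 134404972; 134404972−1 = 134404971
i=6: 134404971 = 8^(8 + 1) + 5·8^5 + 5·8^4 + 5·8^3 + 5·8^2 + 5·8 + 3 (b=8); 8→9: 9^(9 + 1) + 5·9^5 + 5·9^4 + 5·9^3 + 5·9^2 + 5·9 + 3 = 3487116549; 3487116549−1 = 3487116548
i=7: 3487116548 = 9^(9 + 1) + 5·9^5 + 5·9^4 + 5·9^3 + 5·9^2 + 5·9 + 2 (b=9); 9→10: 10^(10 + 1) + 5·10^5 + 5·10^4 + 5·10^3 + 5·10^2 + 5·10 + 2 = 100000555552; 100000555552−1 = 100000555551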